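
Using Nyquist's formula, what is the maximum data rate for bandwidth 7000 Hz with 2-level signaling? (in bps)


Rate = 2 * B * log2(M) = 2 * 7000 * 1.0 = 14000.0

14000.0 bps


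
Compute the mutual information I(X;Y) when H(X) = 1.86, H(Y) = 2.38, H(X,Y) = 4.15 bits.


I(X;Y) = H(X) + H(Y) - H(X,Y) = 1.86 + 2.38 - 4.15 = 0.09

0.09 bits


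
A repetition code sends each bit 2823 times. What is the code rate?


Rate = k/n = 1/2823

1/2823


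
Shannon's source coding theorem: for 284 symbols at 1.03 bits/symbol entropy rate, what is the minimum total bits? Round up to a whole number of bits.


Minimum bits >= n * H = 284 * 1.03 = 292.52, rounded up to a whole number of bits = 293

293 bits


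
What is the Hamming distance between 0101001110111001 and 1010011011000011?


Count differing positions: ^ ^ ^ ^ . ^ . ^ . ^ ^ ^ ^ . ^ . = 11 differences

11


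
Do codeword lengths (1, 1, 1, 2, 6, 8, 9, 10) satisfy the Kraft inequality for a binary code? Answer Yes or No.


Kraft sum = sum(2^(-l_i)) = 1.7725, need <= 1. Result: violated (a binary prefix-free code with these lengths cannot exist)

No


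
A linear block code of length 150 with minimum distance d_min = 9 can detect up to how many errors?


Detection capability = d_min - 1 = 9 - 1 = 8

8 errors


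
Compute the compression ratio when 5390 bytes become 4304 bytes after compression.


Ratio = original / compressed = 5390 / 4304 = 1.2523

1.2523


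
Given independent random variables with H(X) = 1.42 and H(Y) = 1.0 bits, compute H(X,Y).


For independent variables, H(X,Y) = H(X) + H(Y) = 1.42 + 1.0 = 2.42

2.42 bits


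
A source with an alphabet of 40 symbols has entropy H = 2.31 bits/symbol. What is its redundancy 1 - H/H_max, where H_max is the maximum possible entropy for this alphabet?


H_max = log2(K) = log2(40) = 5.3219 bits/symbol. Redundancy = 1 - H/H_max = 1 - 2.31/5.3219 = 1 - 0.4341 = 0.5659

0.5659


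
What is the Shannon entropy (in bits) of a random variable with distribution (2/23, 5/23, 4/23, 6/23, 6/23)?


H = -sum(p_i * log2(p_i)). Terms: -(2/23)*log2(2/23) = 0.306397; -(5/23)*log2(5/23) = 0.478616; -(4/23)*log2(4/23) = 0.438880; -(6/23)*log2(6/23) = 0.505722; -(6/23)*log2(6/23) = 0.505722. H = 0.306397 + 0.478616 + 0.438880 + 0.505722 + 0.505722 = 2.2353

2.2353 bits


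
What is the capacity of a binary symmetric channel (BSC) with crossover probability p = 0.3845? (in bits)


H(p) = -p*log2(p) - (1-p)*log2(1-p) = -0.3845*log2(0.3845) - 0.6155*log2(0.6155) = 0.530204 + 0.430954 = 0.9612. C = 1 - H(p) = 1 - 0.9612 = 0.0388

0.0388 bits


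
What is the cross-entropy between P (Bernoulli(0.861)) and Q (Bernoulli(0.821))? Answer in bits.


H(P,Q) = -p*log2(q) - (1-p)*log2(1-q). -0.861*log2(0.821) = 0.244994; -0.139*log2(0.179) = 0.344994. H(P,Q) = 0.244994 + 0.344994 = 0.59

0.59 bits


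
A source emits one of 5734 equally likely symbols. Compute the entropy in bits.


H = log2(n) = log2(5734) = 12.4853

12.4853 bits


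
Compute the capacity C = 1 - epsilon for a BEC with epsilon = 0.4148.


C = 1 - epsilon = 1 - 0.4148 = 0.5852

0.5852 bits


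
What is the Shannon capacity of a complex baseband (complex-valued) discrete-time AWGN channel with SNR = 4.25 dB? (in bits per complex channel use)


SNR_linear = 10^(4.25/10) = 2.6607; C = log2(1 + SNR_linear) = log2(1 + 2.6607) = 1.8721

1.8721 bits/channel use


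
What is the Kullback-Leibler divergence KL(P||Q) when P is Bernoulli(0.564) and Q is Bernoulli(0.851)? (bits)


KL = p*log2(p/q) + (1-p)*log2((1-p)/(1-q)) = 0.564*log2(0.564/0.851) + 0.436*log2(0.436/0.149) = 0.3407

0.3407 bits


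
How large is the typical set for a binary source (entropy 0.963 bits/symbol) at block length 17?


log2|A_typical| = nH = 17 * 0.963 = 16.371, so |A_typical| ~ 2^16.371 = 8.475e+04

8.475e+04


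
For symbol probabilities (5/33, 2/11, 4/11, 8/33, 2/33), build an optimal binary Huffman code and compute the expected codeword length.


Huffman construction (repeatedly merge the two least-probable nodes; each merge adds 1 bit to every symbol beneath it): 2/33 + 5/33 = 7/33; 2/11 + 7/33 = 13/33; 8/33 + 4/11 = 20/33; 13/33 + 20/33 = 1. Resulting codeword lengths (in the order the probabilities were given): (3, 2, 2, 2, 3). L_avg = sum(p_i * l_i) = 5/33*3 + 2/11*2 + 4/11*2 + 8/33*2 + 2/33*3 = 73/33 = 2.2121

2.2121 bits


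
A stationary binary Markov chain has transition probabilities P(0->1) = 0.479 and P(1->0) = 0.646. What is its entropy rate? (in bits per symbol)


Stationary distribution: pi_0 = p10/(p01+p10) = 0.5742, pi_1 = 0.4258. Entropy rate H' = pi_0*H(p01) + pi_1*H(p10) = 0.5742*0.9987 + 0.4258*0.9376 = 0.9727

0.9727 bits/symbol


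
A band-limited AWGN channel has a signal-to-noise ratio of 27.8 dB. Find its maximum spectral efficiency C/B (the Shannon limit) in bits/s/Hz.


SNR_linear = 10^(27.8/10) = 602.5596; C/B = log2(1 + SNR_linear) = log2(1 + 602.5596) = 9.2374

9.2374 bits/s/Hz


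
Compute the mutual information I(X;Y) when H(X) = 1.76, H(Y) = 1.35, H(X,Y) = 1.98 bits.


I(X;Y) = H(X) + H(Y) - H(X,Y) = 1.76 + 1.35 - 1.98 = 1.13

1.13 bits


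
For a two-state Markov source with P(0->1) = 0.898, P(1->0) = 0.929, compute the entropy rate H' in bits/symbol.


Stationary distribution: pi_0 = p10/(p01+p10) = 0.5085, pi_1 = 0.4915. Entropy rate H' = pi_0*H(p01) + pi_1*H(p10) = 0.5085*0.4753 + 0.4915*0.3696 = 0.4234

0.4234 bits/symbol


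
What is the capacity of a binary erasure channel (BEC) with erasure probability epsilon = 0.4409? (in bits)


C = 1 - epsilon = 1 - 0.4409 = 0.5591

0.5591 bits


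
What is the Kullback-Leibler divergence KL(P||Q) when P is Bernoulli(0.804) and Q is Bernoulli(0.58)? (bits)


KL = p*log2(p/q) + (1-p)*log2((1-p)/(1-q)) = 0.804*log2(0.804/0.58) + 0.196*log2(0.196/0.42) = 0.1633

0.1633 bits


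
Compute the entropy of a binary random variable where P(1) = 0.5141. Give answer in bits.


H = -p*log2(p) - (1-p)*log2(1-p). -0.5141*log2(0.5141) = 0.493474; -0.4859*log2(0.4859) = 0.505952. H = 0.493474 + 0.505952 = 0.9994

0.9994 bits


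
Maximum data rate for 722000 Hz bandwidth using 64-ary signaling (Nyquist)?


Rate = 2 * B * log2(M) = 2 * 722000 * 6.0 = 8664000.0

8664000.0 bps


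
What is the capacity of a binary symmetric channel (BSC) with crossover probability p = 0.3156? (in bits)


H(p) = -p*log2(p) - (1-p)*log2(1-p) = -0.3156*log2(0.3156) - 0.6844*log2(0.6844) = 0.525105 + 0.374427 = 0.8995. C = 1 - H(p) = 1 - 0.8995 = 0.1005

0.1005 bits


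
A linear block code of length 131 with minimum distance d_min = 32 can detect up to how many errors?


Detection capability = d_min - 1 = 32 - 1 = 31

31 errors


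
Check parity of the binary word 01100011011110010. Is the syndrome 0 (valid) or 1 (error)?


Syndrome = XOR of all bits = 0 XOR 1 XOR 1 XOR 0 XOR 0 XOR 0 XOR 1 XOR 1 XOR 0 XOR 1 XOR 1 XOR 1 XOR 1 XOR 0 XOR 0 XOR 1 XOR 0 = 1

1


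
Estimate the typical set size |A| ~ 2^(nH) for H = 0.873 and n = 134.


log2|A_typical| = nH = 134 * 0.873 = 116.982, so |A_typical| ~ 2^116.982 = 1.641e+35

1.641e+35


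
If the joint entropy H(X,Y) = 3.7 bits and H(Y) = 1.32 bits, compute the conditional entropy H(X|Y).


H(X|Y) = H(X,Y) - H(Y) = 3.7 - 1.32 = 2.38

2.38 bits


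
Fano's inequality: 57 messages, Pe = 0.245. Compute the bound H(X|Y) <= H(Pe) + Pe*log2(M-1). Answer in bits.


H(Pe) = -Pe*log2(Pe) - (1-Pe)*log2(1-Pe) = -0.245*log2(0.245) - 0.755*log2(0.755) = 0.497141 + 0.306116 = 0.8033. Pe*log2(M-1) = 0.245*log2(56) = 1.422802. Bound = H(Pe) + Pe*log2(M-1) = 0.497141 + 0.306116 + 1.422802 = 2.2261

2.2261 bits


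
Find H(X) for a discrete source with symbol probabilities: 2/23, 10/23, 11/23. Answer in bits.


H = -sum(p_i * log2(p_i)). Terms: -(2/23)*log2(2/23) = 0.306397; -(10/23)*log2(10/23) = 0.522450; -(11/23)*log2(11/23) = 0.508932. H = 0.306397 + 0.522450 + 0.508932 = 1.3378

1.3378 bits


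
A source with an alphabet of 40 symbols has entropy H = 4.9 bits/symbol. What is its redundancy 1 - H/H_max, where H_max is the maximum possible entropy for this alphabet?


H_max = log2(K) = log2(40) = 5.3219 bits/symbol. Redundancy = 1 - H/H_max = 1 - 4.9/5.3219 = 1 - 0.9207 = 0.0793

0.0793


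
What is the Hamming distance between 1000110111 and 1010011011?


Count differing positions: . . ^ . ^ . ^ ^ . . = 4 differences

4


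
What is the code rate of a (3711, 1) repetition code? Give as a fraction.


Rate = k/n = 1/3711

1/3711


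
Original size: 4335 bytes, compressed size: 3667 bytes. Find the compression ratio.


Ratio = original / compressed = 4335 / 3667 = 1.1822

1.1822


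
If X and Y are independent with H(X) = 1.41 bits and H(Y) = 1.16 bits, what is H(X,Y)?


For independent variables, H(X,Y) = H(X) + H(Y) = 1.41 + 1.16 = 2.57

2.57 bits


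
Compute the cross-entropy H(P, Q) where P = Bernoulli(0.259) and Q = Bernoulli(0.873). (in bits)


H(P,Q) = -p*log2(q) - (1-p)*log2(1-q). -0.259*log2(0.873) = 0.050750; -0.741*log2(0.127) = 2.206031. H(P,Q) = 0.050750 + 2.206031 = 2.2568

2.2568 bits


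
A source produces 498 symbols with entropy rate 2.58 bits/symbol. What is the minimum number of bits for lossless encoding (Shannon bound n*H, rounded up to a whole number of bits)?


Minimum bits >= n * H = 498 * 2.58 = 1284.84, rounded up to a whole number of bits = 1285

1285 bits


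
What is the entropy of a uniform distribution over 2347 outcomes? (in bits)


H = log2(n) = log2(2347) = 11.1966

11.1966 bits


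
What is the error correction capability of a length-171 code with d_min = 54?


Correction capability = floor((d-1)/2) = floor((54-1)/2) = 26

26 errors


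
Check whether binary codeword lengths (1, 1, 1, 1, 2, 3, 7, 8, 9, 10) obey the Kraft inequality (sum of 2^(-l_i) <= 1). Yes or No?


Kraft sum = sum(2^(-l_i)) = 2.3896, need <= 1. Result: violated (a binary prefix-free code with these lengths cannot exist)

No


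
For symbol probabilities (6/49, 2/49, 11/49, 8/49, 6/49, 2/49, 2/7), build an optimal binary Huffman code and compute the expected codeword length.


Huffman construction (repeatedly merge the two least-probable nodes; each merge adds 1 bit to every symbol beneath it): 2/49 + 2/49 = 4/49; 4/49 + 6/49 = 10/49; 6/49 + 8/49 = 2/7; 10/49 + 11/49 = 3/7; 2/7 + 2/7 = 4/7; 3/7 + 4/7 = 1. Resulting codeword lengths (in the order the probabilities were given): (3, 4, 2, 3, 3, 4, 2). L_avg = sum(p_i * l_i) = 6/49*3 + 2/49*4 + 11/49*2 + 8/49*3 + 6/49*3 + 2/49*4 + 2/7*2 = 18/7 = 2.5714

2.5714 bits


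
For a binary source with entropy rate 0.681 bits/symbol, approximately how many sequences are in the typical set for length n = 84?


log2|A_typical| = nH = 84 * 0.681 = 57.204, so |A_typical| ~ 2^57.204 = 1.660e+17

1.660e+17


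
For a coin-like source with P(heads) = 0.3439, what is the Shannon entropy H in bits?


H = -p*log2(p) - (1-p)*log2(1-p). -0.3439*log2(0.3439) = 0.529585; -0.6561*log2(0.6561) = 0.398917. H = 0.529585 + 0.398917 = 0.9285

0.9285 bits


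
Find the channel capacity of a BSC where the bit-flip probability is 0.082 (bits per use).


H(p) = -p*log2(p) - (1-p)*log2(1-p) = -0.082*log2(0.082) - 0.918*log2(0.918) = 0.295875 + 0.113312 = 0.4092. C = 1 - H(p) = 1 - 0.4092 = 0.5908

0.5908 bits


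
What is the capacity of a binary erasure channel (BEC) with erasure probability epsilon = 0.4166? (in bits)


C = 1 - epsilon = 1 - 0.4166 = 0.5834

0.5834 bits


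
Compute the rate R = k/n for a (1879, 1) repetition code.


Rate = k/n = 1/1879

1/1879


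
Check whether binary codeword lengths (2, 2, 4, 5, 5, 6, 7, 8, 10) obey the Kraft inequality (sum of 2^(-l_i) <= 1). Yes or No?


Kraft sum = sum(2^(-l_i)) = 0.6533, need <= 1. Result: satisfied (a binary prefix-free code with these lengths exists)

Yes


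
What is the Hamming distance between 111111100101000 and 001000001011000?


Count differing positions: ^ ^ . ^ ^ ^ ^ . ^ ^ ^ . . . . = 9 differences

9


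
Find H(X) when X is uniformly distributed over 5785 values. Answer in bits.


H = log2(n) = log2(5785) = 12.4981

12.4981 bits


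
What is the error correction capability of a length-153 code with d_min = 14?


Correction capability = floor((d-1)/2) = floor((14-1)/2) = 6

6 errors


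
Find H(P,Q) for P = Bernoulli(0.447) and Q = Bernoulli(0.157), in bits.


H(P,Q) = -p*log2(q) - (1-p)*log2(1-q). -0.447*log2(0.157) = 1.194010; -0.553*log2(0.843) = 0.136257. H(P,Q) = 1.194010 + 0.136257 = 1.3303

1.3303 bits


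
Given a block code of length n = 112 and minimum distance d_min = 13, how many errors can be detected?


Detection capability = d_min - 1 = 13 - 1 = 12

12 errors


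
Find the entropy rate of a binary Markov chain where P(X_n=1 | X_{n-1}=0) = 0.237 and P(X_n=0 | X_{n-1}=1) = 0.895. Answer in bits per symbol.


Stationary distribution: pi_0 = p10/(p01+p10) = 0.7906, pi_1 = 0.2094. Entropy rate H' = pi_0*H(p01) + pi_1*H(p10) = 0.7906*0.79 + 0.2094*0.4846 = 0.7261

0.7261 bits/symbol


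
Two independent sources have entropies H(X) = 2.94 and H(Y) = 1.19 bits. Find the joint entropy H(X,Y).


For independent variables, H(X,Y) = H(X) + H(Y) = 2.94 + 1.19 = 4.13

4.13 bits


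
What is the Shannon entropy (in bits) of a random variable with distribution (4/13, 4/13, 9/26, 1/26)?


H = -sum(p_i * log2(p_i)). Terms: -(4/13)*log2(4/13) = 0.523212; -(4/13)*log2(4/13) = 0.523212; -(9/26)*log2(9/26) = 0.529794; -(1/26)*log2(1/26) = 0.180786. H = 0.523212 + 0.523212 + 0.529794 + 0.180786 = 1.757

1.757 bits


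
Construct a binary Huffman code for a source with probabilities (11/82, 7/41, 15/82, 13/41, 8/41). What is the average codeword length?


Huffman construction (repeatedly merge the two least-probable nodes; each merge adds 1 bit to every symbol beneath it): 11/82 + 7/41 = 25/82; 15/82 + 8/41 = 31/82; 25/82 + 13/41 = 51/82; 31/82 + 51/82 = 1. Resulting codeword lengths (in the order the probabilities were given): (3, 3, 2, 2, 2). L_avg = sum(p_i * l_i) = 11/82*3 + 7/41*3 + 15/82*2 + 13/41*2 + 8/41*2 = 189/82 = 2.3049

2.3049 bits


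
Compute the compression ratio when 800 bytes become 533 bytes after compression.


Ratio = original / compressed = 800 / 533 = 1.5009

1.5009


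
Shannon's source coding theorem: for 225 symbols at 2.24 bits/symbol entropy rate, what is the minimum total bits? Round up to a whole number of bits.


Minimum bits >= n * H = 225 * 2.24 = 504.0, rounded up to a whole number of bits = 504

504 bits


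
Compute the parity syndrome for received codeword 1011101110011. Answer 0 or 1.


Syndrome = XOR of all bits = 1 XOR 0 XOR 1 XOR 1 XOR 1 XOR 0 XOR 1 XOR 1 XOR 1 XOR 0 XOR 0 XOR 1 XOR 1 = 1

1


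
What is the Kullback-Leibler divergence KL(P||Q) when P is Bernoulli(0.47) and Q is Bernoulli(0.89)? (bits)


KL = p*log2(p/q) + (1-p)*log2((1-p)/(1-q)) = 0.47*log2(0.47/0.89) + 0.53*log2(0.53/0.11) = 0.7694

0.7694 bits


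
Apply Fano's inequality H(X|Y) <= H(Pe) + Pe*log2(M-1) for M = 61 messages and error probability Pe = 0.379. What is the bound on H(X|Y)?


H(Pe) = -Pe*log2(Pe) - (1-Pe)*log2(1-Pe) = -0.379*log2(0.379) - 0.621*log2(0.621) = 0.530498 + 0.426835 = 0.9573. Pe*log2(M-1) = 0.379*log2(60) = 2.238712. Bound = H(Pe) + Pe*log2(M-1) = 0.530498 + 0.426835 + 2.238712 = 3.196

3.196 bits


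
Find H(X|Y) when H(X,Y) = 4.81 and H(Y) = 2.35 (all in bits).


H(X|Y) = H(X,Y) - H(Y) = 4.81 - 2.35 = 2.46

2.46 bits


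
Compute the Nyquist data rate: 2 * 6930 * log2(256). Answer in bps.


Rate = 2 * B * log2(M) = 2 * 6930 * 8.0 = 110880.0

110880.0 bps


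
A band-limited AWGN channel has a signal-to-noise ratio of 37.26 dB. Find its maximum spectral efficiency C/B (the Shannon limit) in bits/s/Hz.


SNR_linear = 10^(37.26/10) = 5321.0826; C/B = log2(1 + SNR_linear) = log2(1 + 5321.0826) = 12.3778

12.3778 bits/s/Hz


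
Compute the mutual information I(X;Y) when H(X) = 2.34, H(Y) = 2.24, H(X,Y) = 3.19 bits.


I(X;Y) = H(X) + H(Y) - H(X,Y) = 2.34 + 2.24 - 3.19 = 1.39

1.39 bits


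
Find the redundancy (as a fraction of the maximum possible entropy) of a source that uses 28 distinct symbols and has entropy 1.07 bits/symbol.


H_max = log2(K) = log2(28) = 4.8074 bits/symbol. Redundancy = 1 - H/H_max = 1 - 1.07/4.8074 = 1 - 0.2226 = 0.7774

0.7774


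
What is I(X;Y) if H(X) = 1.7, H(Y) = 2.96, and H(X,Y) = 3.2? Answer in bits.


I(X;Y) = H(X) + H(Y) - H(X,Y) = 1.7 + 2.96 - 3.2 = 1.46

1.46 bits


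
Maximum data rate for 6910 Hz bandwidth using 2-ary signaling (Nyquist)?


Rate = 2 * B * log2(M) = 2 * 6910 * 1.0 = 13820.0

13820.0 bps


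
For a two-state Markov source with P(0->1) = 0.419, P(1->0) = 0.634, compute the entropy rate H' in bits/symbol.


Stationary distribution: pi_0 = p10/(p01+p10) = 0.6021, pi_1 = 0.3979. Entropy rate H' = pi_0*H(p01) + pi_1*H(p10) = 0.6021*0.981 + 0.3979*0.9476 = 0.9677

0.9677 bits/symbol


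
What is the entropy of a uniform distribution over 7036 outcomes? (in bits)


H = log2(n) = log2(7036) = 12.7805

12.7805 bits


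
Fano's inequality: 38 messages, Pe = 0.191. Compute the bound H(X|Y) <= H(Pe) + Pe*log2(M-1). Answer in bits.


H(Pe) = -Pe*log2(Pe) - (1-Pe)*log2(1-Pe) = -0.191*log2(0.191) - 0.809*log2(0.809) = 0.456176 + 0.247383 = 0.7036. Pe*log2(M-1) = 0.191*log2(37) = 0.995006. Bound = H(Pe) + Pe*log2(M-1) = 0.456176 + 0.247383 + 0.995006 = 1.6986

1.6986 bits


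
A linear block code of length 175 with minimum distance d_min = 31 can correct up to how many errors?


Correction capability = floor((d-1)/2) = floor((31-1)/2) = 15

15 errors


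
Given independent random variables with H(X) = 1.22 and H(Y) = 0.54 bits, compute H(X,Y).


For independent variables, H(X,Y) = H(X) + H(Y) = 1.22 + 0.54 = 1.76

1.76 bits


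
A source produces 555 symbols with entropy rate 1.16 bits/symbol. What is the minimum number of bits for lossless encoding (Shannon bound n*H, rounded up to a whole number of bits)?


Minimum bits >= n * H = 555 * 1.16 = 643.8, rounded up to a whole number of bits = 644

644 bits


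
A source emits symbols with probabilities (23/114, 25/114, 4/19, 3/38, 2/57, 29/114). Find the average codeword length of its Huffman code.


Huffman construction (repeatedly merge the two least-probable nodes; each merge adds 1 bit to every symbol beneath it): 2/57 + 3/38 = 13/114; 13/114 + 23/114 = 6/19; 4/19 + 25/114 = 49/114; 29/114 + 6/19 = 65/114; 49/114 + 65/114 = 1. Resulting codeword lengths (in the order the probabilities were given): (3, 2, 2, 4, 4, 2). L_avg = sum(p_i * l_i) = 23/114*3 + 25/114*2 + 4/19*2 + 3/38*4 + 2/57*4 + 29/114*2 = 277/114 = 2.4298

2.4298 bits


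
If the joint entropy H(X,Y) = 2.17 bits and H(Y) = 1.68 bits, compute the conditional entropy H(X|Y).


H(X|Y) = H(X,Y) - H(Y) = 2.17 - 1.68 = 0.49

0.49 bits


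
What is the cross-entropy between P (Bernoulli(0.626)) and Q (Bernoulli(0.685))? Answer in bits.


H(P,Q) = -p*log2(q) - (1-p)*log2(1-q). -0.626*log2(0.685) = 0.341686; -0.374*log2(0.315) = 0.623300. H(P,Q) = 0.341686 + 0.623300 = 0.965

0.965 bits


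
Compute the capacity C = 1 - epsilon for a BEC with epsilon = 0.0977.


C = 1 - epsilon = 1 - 0.0977 = 0.9023

0.9023 bits


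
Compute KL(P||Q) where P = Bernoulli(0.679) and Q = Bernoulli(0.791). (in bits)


KL = p*log2(p/q) + (1-p)*log2((1-p)/(1-q)) = 0.679*log2(0.679/0.791) + 0.321*log2(0.321/0.209) = 0.0492

0.0492 bits


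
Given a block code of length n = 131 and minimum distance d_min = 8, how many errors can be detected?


Detection capability = d_min - 1 = 8 - 1 = 7

7 errors


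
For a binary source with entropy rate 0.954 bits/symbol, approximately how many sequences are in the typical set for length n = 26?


log2|A_typical| = nH = 26 * 0.954 = 24.804, so |A_typical| ~ 2^24.804 = 2.929e+07

2.929e+07


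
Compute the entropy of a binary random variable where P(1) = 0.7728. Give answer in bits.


H = -p*log2(p) - (1-p)*log2(1-p). -0.7728*log2(0.7728) = 0.287353; -0.2272*log2(0.2272) = 0.485746. H = 0.287353 + 0.485746 = 0.7731

0.7731 bits


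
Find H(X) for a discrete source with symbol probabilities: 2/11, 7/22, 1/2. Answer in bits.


H = -sum(p_i * log2(p_i)). Terms: -(2/11)*log2(2/11) = 0.447169; -(7/22)*log2(7/22) = 0.525661; -(1/2)*log2(1/2) = 0.500000. H = 0.447169 + 0.525661 + 0.500000 = 1.4728

1.4728 bits


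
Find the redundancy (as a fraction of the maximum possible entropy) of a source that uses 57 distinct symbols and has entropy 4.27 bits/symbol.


H_max = log2(K) = log2(57) = 5.8329 bits/symbol. Redundancy = 1 - H/H_max = 1 - 4.27/5.8329 = 1 - 0.7321 = 0.2679

0.2679


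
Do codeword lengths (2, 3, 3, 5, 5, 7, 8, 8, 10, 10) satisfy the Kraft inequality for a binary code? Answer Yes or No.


Kraft sum = sum(2^(-l_i)) = 0.5801, need <= 1. Result: satisfied (a binary prefix-free code with these lengths exists)

Yes


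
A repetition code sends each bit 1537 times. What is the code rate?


Rate = k/n = 1/1537

1/1537


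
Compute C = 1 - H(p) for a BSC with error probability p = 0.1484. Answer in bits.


H(p) = -p*log2(p) - (1-p)*log2(1-p) = -0.1484*log2(0.1484) - 0.8516*log2(0.8516) = 0.408462 + 0.197360 = 0.6058. C = 1 - H(p) = 1 - 0.6058 = 0.3942

0.3942 bits


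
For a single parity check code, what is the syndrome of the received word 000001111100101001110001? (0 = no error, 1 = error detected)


Syndrome = XOR of all bits = 0 XOR 0 XOR 0 XOR 0 XOR 0 XOR 1 XOR 1 XOR 1 XOR 1 XOR 1 XOR 0 XOR 0 XOR 1 XOR 0 XOR 1 XOR 0 XOR 0 XOR 1 XOR 1 XOR 1 XOR 0 XOR 0 XOR 0 XOR 1 = 1

1


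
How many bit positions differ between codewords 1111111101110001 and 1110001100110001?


Count differing positions: . . . ^ ^ ^ . . . ^ . . . . . . = 4 differences

4


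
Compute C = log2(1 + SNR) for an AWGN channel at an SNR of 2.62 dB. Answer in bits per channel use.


SNR_linear = 10^(2.62/10) = 1.8281; C = log2(1 + SNR_linear) = log2(1 + 1.8281) = 1.4998

1.4998 bits/channel use


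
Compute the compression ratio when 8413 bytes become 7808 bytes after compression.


Ratio = original / compressed = 8413 / 7808 = 1.0775

1.0775


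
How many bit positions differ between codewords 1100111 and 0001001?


Count differing positions: ^ ^ . ^ ^ ^ . = 5 differences

5


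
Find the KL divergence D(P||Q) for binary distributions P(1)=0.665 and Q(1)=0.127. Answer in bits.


KL = p*log2(p/q) + (1-p)*log2((1-p)/(1-q)) = 0.665*log2(0.665/0.127) + 0.335*log2(0.335/0.873) = 1.1255

1.1255 bits


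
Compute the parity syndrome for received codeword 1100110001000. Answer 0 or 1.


Syndrome = XOR of all bits = 1 XOR 1 XOR 0 XOR 0 XOR 1 XOR 1 XOR 0 XOR 0 XOR 0 XOR 1 XOR 0 XOR 0 XOR 0 = 1

1


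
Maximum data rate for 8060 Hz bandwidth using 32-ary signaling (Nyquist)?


Rate = 2 * B * log2(M) = 2 * 8060 * 5.0 = 80600.0

80600.0 bps


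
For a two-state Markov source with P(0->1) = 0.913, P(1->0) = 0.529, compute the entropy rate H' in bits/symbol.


Stationary distribution: pi_0 = p10/(p01+p10) = 0.3669, pi_1 = 0.6331. Entropy rate H' = pi_0*H(p01) + pi_1*H(p10) = 0.3669*0.4264 + 0.6331*0.9976 = 0.788

0.788 bits/symbol


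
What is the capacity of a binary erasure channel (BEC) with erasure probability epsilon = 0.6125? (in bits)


C = 1 - epsilon = 1 - 0.6125 = 0.3875

0.3875 bits


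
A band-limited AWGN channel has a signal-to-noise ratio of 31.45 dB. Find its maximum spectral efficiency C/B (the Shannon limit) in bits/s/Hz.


SNR_linear = 10^(31.45/10) = 1396.3684; C/B = log2(1 + SNR_linear) = log2(1 + 1396.3684) = 10.4485

10.4485 bits/s/Hz


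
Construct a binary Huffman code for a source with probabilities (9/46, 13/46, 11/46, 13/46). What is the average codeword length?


Huffman construction (repeatedly merge the two least-probable nodes; each merge adds 1 bit to every symbol beneath it): 9/46 + 11/46 = 10/23; 13/46 + 13/46 = 13/23; 10/23 + 13/23 = 1. Resulting codeword lengths (in the order the probabilities were given): (2, 2, 2, 2). L_avg = sum(p_i * l_i) = 9/46*2 + 13/46*2 + 11/46*2 + 13/46*2 = 2

2.0 bits


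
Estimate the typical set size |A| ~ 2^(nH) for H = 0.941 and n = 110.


log2|A_typical| = nH = 110 * 0.941 = 103.51, so |A_typical| ~ 2^103.51 = 1.444e+31

1.444e+31


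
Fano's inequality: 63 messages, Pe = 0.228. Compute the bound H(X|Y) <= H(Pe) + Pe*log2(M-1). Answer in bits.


H(Pe) = -Pe*log2(Pe) - (1-Pe)*log2(1-Pe) = -0.228*log2(0.228) - 0.772*log2(0.772) = 0.486300 + 0.288209 = 0.7745. Pe*log2(M-1) = 0.228*log2(62) = 1.357557. Bound = H(Pe) + Pe*log2(M-1) = 0.486300 + 0.288209 + 1.357557 = 2.1321

2.1321 bits


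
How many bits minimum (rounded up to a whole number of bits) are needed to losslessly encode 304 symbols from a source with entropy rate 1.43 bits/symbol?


Minimum bits >= n * H = 304 * 1.43 = 434.72, rounded up to a whole number of bits = 435

435 bits


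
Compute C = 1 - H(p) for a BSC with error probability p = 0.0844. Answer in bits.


H(p) = -p*log2(p) - (1-p)*log2(1-p) = -0.0844*log2(0.0844) - 0.9156*log2(0.9156) = 0.301022 + 0.116474 = 0.4175. C = 1 - H(p) = 1 - 0.4175 = 0.5825

0.5825 bits


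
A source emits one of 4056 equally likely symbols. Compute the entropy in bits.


H = log2(n) = log2(4056) = 11.9858

11.9858 bits


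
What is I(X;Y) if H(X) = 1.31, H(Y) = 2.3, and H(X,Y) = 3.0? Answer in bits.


I(X;Y) = H(X) + H(Y) - H(X,Y) = 1.31 + 2.3 - 3.0 = 0.61

0.61 bits


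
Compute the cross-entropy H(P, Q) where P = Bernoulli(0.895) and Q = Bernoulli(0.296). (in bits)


H(P,Q) = -p*log2(q) - (1-p)*log2(1-q). -0.895*log2(0.296) = 1.571916; -0.105*log2(0.704) = 0.053167. H(P,Q) = 1.571916 + 0.053167 = 1.6251

1.6251 bits


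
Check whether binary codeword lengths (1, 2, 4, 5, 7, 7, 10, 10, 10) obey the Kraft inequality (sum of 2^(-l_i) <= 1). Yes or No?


Kraft sum = sum(2^(-l_i)) = 0.8623, need <= 1. Result: satisfied (a binary prefix-free code with these lengths exists)

Yes


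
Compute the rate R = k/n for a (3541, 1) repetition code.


Rate = k/n = 1/3541

1/3541


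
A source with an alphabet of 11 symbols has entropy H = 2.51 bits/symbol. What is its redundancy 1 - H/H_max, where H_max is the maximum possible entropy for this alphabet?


H_max = log2(K) = log2(11) = 3.4594 bits/symbol. Redundancy = 1 - H/H_max = 1 - 2.51/3.4594 = 1 - 0.7256 = 0.2744

0.2744


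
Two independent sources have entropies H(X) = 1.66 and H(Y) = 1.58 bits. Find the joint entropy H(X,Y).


For independent variables, H(X,Y) = H(X) + H(Y) = 1.66 + 1.58 = 3.24

3.24 bits


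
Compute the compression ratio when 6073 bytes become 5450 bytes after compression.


Ratio = original / compressed = 6073 / 5450 = 1.1143

1.1143


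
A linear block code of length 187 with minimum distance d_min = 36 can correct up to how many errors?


Correction capability = floor((d-1)/2) = floor((36-1)/2) = 17

17 errors


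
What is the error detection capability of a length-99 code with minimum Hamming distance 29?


Detection capability = d_min - 1 = 29 - 1 = 28

28 errors


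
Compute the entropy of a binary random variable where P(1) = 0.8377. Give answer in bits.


H = -p*log2(p) - (1-p)*log2(1-p). -0.8377*log2(0.8377) = 0.214028; -0.1623*log2(0.1623) = 0.425756. H = 0.214028 + 0.425756 = 0.6398

0.6398 bits


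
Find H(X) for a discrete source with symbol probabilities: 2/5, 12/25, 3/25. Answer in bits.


H = -sum(p_i * log2(p_i)). Terms: -(2/5)*log2(2/5) = 0.528771; -(12/25)*log2(12/25) = 0.508269; -(3/25)*log2(3/25) = 0.367067. H = 0.528771 + 0.508269 + 0.367067 = 1.4041

1.4041 bits


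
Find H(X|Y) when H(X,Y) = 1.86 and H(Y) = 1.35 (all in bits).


H(X|Y) = H(X,Y) - H(Y) = 1.86 - 1.35 = 0.51

0.51 bits


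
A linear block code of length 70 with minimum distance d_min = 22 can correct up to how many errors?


Correction capability = floor((d-1)/2) = floor((22-1)/2) = 10

10 errors


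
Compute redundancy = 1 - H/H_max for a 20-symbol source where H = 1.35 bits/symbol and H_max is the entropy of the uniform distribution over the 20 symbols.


H_max = log2(K) = log2(20) = 4.3219 bits/symbol. Redundancy = 1 - H/H_max = 1 - 1.35/4.3219 = 1 - 0.3124 = 0.6876

0.6876


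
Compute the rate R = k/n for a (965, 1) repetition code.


Rate = k/n = 1/965

1/965


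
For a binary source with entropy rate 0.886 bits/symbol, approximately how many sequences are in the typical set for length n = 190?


log2|A_typical| = nH = 190 * 0.886 = 168.34, so |A_typical| ~ 2^168.34 = 4.736e+50

4.736e+50


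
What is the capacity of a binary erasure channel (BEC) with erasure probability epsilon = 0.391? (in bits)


C = 1 - epsilon = 1 - 0.391 = 0.609

0.609 bits


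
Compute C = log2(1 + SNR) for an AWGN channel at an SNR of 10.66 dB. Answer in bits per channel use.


SNR_linear = 10^(10.66/10) = 11.6413; C = log2(1 + SNR_linear) = log2(1 + 11.6413) = 3.6601

3.6601 bits/channel use


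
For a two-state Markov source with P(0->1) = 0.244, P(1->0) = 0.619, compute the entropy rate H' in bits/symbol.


Stationary distribution: pi_0 = p10/(p01+p10) = 0.7173, pi_1 = 0.2827. Entropy rate H' = pi_0*H(p01) + pi_1*H(p10) = 0.7173*0.8016 + 0.2827*0.9587 = 0.8461

0.8461 bits/symbol


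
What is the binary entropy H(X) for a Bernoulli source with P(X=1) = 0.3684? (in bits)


H = -p*log2(p) - (1-p)*log2(1-p). -0.3684*log2(0.3684) = 0.530737; -0.6316*log2(0.6316) = 0.418698. H = 0.530737 + 0.418698 = 0.9494

0.9494 bits


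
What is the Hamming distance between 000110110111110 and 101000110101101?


Count differing positions: ^ . ^ ^ ^ . . . . . ^ . . ^ ^ = 7 differences

7


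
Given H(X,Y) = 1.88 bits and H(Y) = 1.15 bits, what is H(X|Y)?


H(X|Y) = H(X,Y) - H(Y) = 1.88 - 1.15 = 0.73

0.73 bits


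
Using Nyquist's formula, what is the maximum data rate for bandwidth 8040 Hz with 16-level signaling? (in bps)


Rate = 2 * B * log2(M) = 2 * 8040 * 4.0 = 64320.0

64320.0 bps


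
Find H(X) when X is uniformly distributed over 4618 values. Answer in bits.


H = log2(n) = log2(4618) = 12.1731

12.1731 bits


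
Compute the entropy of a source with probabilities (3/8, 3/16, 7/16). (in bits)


H = -sum(p_i * log2(p_i)). Terms: -(3/8)*log2(3/8) = 0.530639; -(3/16)*log2(3/16) = 0.452820; -(7/16)*log2(7/16) = 0.521782. H = 0.530639 + 0.452820 + 0.521782 = 1.5052

1.5052 bits


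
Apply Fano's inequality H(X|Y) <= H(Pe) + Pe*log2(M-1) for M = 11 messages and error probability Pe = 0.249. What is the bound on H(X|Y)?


H(Pe) = -Pe*log2(Pe) - (1-Pe)*log2(1-Pe) = -0.249*log2(0.249) - 0.751*log2(0.751) = 0.499440 + 0.310250 = 0.8097. Pe*log2(M-1) = 0.249*log2(10) = 0.827160. Bound = H(Pe) + Pe*log2(M-1) = 0.499440 + 0.310250 + 0.827160 = 1.6368

1.6368 bits


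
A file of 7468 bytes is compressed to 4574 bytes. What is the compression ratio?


Ratio = original / compressed = 7468 / 4574 = 1.6327

1.6327


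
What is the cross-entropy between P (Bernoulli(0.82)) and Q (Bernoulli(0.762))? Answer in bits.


H(P,Q) = -p*log2(q) - (1-p)*log2(1-q). -0.82*log2(0.762) = 0.321552; -0.18*log2(0.238) = 0.372774. H(P,Q) = 0.321552 + 0.372774 = 0.6943

0.6943 bits


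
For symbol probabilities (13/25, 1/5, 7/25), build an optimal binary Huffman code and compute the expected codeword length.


Huffman construction (repeatedly merge the two least-probable nodes; each merge adds 1 bit to every symbol beneath it): 1/5 + 7/25 = 12/25; 12/25 + 13/25 = 1. Resulting codeword lengths (in the order the probabilities were given): (1, 2, 2). L_avg = sum(p_i * l_i) = 13/25*1 + 1/5*2 + 7/25*2 = 37/25 = 1.48

1.48 bits


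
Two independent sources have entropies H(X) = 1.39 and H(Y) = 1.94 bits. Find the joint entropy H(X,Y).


For independent variables, H(X,Y) = H(X) + H(Y) = 1.39 + 1.94 = 3.33

3.33 bits


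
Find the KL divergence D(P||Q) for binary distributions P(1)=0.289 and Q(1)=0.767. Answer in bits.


KL = p*log2(p/q) + (1-p)*log2((1-p)/(1-q)) = 0.289*log2(0.289/0.767) + 0.711*log2(0.711/0.233) = 0.7374

0.7374 bits


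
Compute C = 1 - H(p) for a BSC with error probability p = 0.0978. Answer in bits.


H(p) = -p*log2(p) - (1-p)*log2(1-p) = -0.0978*log2(0.0978) - 0.9022*log2(0.9022) = 0.328023 + 0.133959 = 0.462. C = 1 - H(p) = 1 - 0.462 = 0.538

0.538 bits


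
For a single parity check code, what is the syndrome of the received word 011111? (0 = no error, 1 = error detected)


Syndrome = XOR of all bits = 0 XOR 1 XOR 1 XOR 1 XOR 1 XOR 1 = 1

1


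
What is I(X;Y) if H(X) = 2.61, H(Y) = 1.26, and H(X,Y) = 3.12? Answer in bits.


I(X;Y) = H(X) + H(Y) - H(X,Y) = 2.61 + 1.26 - 3.12 = 0.75

0.75 bits


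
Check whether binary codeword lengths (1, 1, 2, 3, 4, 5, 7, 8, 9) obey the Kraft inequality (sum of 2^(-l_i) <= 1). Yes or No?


Kraft sum = sum(2^(-l_i)) = 1.4824, need <= 1. Result: violated (a binary prefix-free code with these lengths cannot exist)

No


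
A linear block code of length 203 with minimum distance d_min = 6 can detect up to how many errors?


Detection capability = d_min - 1 = 6 - 1 = 5

5 errors


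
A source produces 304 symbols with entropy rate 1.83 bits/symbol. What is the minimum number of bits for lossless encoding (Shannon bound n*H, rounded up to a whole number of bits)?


Minimum bits >= n * H = 304 * 1.83 = 556.32, rounded up to a whole number of bits = 557

557 bits


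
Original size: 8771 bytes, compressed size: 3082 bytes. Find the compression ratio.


Ratio = original / compressed = 8771 / 3082 = 2.8459

2.8459


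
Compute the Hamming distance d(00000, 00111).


Count differing positions: . . ^ ^ ^ = 3 differences

3


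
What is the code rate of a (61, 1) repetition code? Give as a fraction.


Rate = k/n = 1/61

1/61


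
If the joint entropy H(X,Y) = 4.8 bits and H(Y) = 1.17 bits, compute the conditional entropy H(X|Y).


H(X|Y) = H(X,Y) - H(Y) = 4.8 - 1.17 = 3.63

3.63 bits


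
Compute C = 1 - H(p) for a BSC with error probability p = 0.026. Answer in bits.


H(p) = -p*log2(p) - (1-p)*log2(1-p) = -0.026*log2(0.026) - 0.974*log2(0.974) = 0.136899 + 0.037018 = 0.1739. C = 1 - H(p) = 1 - 0.1739 = 0.8261

0.8261 bits


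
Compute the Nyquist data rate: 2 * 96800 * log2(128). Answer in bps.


Rate = 2 * B * log2(M) = 2 * 96800 * 7.0 = 1355200.0

1355200.0 bps


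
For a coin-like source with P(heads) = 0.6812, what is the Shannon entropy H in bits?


H = -p*log2(p) - (1-p)*log2(1-p). -0.6812*log2(0.6812) = 0.377282; -0.3188*log2(0.3188) = 0.525789. H = 0.377282 + 0.525789 = 0.9031

0.9031 bits


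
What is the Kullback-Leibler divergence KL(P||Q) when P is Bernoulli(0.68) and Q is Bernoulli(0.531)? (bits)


KL = p*log2(p/q) + (1-p)*log2((1-p)/(1-q)) = 0.68*log2(0.68/0.531) + 0.32*log2(0.32/0.469) = 0.0662

0.0662 bits


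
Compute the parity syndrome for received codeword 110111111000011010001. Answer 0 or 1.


Syndrome = XOR of all bits = 1 XOR 1 XOR 0 XOR 1 XOR 1 XOR 1 XOR 1 XOR 1 XOR 1 XOR 0 XOR 0 XOR 0 XOR 0 XOR 1 XOR 1 XOR 0 XOR 1 XOR 0 XOR 0 XOR 0 XOR 1 = 0

0


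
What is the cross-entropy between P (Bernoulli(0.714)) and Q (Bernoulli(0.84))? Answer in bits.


H(P,Q) = -p*log2(q) - (1-p)*log2(1-q). -0.714*log2(0.84) = 0.179599; -0.286*log2(0.16) = 0.756143. H(P,Q) = 0.179599 + 0.756143 = 0.9357

0.9357 bits


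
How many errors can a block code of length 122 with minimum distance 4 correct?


Correction capability = floor((d-1)/2) = floor((4-1)/2) = 1

1 errors


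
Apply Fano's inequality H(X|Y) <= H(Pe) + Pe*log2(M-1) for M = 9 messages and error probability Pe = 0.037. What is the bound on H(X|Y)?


H(Pe) = -Pe*log2(Pe) - (1-Pe)*log2(1-Pe) = -0.037*log2(0.037) - 0.963*log2(0.963) = 0.175984 + 0.052380 = 0.2284. Pe*log2(M-1) = 0.037*log2(8) = 0.111000. Bound = H(Pe) + Pe*log2(M-1) = 0.175984 + 0.052380 + 0.111000 = 0.3394

0.3394 bits


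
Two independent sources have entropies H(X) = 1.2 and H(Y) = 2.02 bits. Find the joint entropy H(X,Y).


For independent variables, H(X,Y) = H(X) + H(Y) = 1.2 + 2.02 = 3.22

3.22 bits


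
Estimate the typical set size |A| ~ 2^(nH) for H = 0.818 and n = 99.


log2|A_typical| = nH = 99 * 0.818 = 80.982, so |A_typical| ~ 2^80.982 = 2.388e+24

2.388e+24


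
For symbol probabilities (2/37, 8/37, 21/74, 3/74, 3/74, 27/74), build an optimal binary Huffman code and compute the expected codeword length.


Huffman construction (repeatedly merge the two least-probable nodes; each merge adds 1 bit to every symbol beneath it): 3/74 + 3/74 = 3/37; 2/37 + 3/37 = 5/37; 5/37 + 8/37 = 13/37; 21/74 + 13/37 = 47/74; 27/74 + 47/74 = 1. Resulting codeword lengths (in the order the probabilities were given): (4, 3, 2, 5, 5, 1). L_avg = sum(p_i * l_i) = 2/37*4 + 8/37*3 + 21/74*2 + 3/74*5 + 3/74*5 + 27/74*1 = 163/74 = 2.2027

2.2027 bits


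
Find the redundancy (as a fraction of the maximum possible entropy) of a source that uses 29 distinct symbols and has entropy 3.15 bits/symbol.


H_max = log2(K) = log2(29) = 4.858 bits/symbol. Redundancy = 1 - H/H_max = 1 - 3.15/4.858 = 1 - 0.6484 = 0.3516

0.3516


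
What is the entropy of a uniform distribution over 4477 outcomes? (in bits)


H = log2(n) = log2(4477) = 12.1283

12.1283 bits


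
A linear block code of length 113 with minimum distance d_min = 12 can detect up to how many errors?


Detection capability = d_min - 1 = 12 - 1 = 11

11 errors


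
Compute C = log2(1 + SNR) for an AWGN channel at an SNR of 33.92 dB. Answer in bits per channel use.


SNR_linear = 10^(33.92/10) = 2466.0393; C = log2(1 + SNR_linear) = log2(1 + 2466.0393) = 11.2686

11.2686 bits/channel use


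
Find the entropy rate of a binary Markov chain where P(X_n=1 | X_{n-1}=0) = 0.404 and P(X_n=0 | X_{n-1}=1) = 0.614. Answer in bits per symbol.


Stationary distribution: pi_0 = p10/(p01+p10) = 0.6031, pi_1 = 0.3969. Entropy rate H' = pi_0*H(p01) + pi_1*H(p10) = 0.6031*0.9732 + 0.3969*0.9622 = 0.9688

0.9688 bits/symbol


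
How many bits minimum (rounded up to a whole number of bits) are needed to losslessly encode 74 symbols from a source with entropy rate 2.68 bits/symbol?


Minimum bits >= n * H = 74 * 2.68 = 198.32, rounded up to a whole number of bits = 199

199 bits


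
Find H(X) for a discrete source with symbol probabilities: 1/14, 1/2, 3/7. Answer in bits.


H = -sum(p_i * log2(p_i)). Terms: -(1/14)*log2(1/14) = 0.271954; -(1/2)*log2(1/2) = 0.500000; -(3/7)*log2(3/7) = 0.523882. H = 0.271954 + 0.500000 + 0.523882 = 1.2958

1.2958 bits


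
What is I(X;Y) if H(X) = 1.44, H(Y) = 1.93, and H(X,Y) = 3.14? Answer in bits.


I(X;Y) = H(X) + H(Y) - H(X,Y) = 1.44 + 1.93 - 3.14 = 0.23

0.23 bits


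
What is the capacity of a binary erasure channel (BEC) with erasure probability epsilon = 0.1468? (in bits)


C = 1 - epsilon = 1 - 0.1468 = 0.8532

0.8532 bits


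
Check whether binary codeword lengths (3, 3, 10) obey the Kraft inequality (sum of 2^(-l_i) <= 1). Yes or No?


Kraft sum = sum(2^(-l_i)) = 0.251, need <= 1. Result: satisfied (a binary prefix-free code with these lengths exists)

Yes


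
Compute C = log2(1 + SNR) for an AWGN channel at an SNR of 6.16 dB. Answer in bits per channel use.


SNR_linear = 10^(6.16/10) = 4.1305; C = log2(1 + SNR_linear) = log2(1 + 4.1305) = 2.3591

2.3591 bits/channel use


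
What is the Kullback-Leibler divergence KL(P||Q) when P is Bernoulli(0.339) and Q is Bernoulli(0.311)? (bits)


KL = p*log2(p/q) + (1-p)*log2((1-p)/(1-q)) = 0.339*log2(0.339/0.311) + 0.661*log2(0.661/0.689) = 0.0026

0.0026 bits
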